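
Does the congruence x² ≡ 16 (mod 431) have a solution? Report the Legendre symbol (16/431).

1

Pull out 2^4: since 431 ≡ 7 (mod 8), (2/431) = +1, so (2/431)^4 = +1.
Reached (1/431) = 1. Collecting the sign flips along the way, the symbol is +1.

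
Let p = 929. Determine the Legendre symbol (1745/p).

First reduce: 1745 ≡ 816 (mod 929).
Pull out 2^4: since 929 ≡ 1 (mod 8), (2/929) = +1, so (2/929)^4 = +1.
Reciprocity: 51 ≡ 3 and 929 ≡ 1 (mod 4), so (51/929) = +(929/51).
Reduce top mod 51: now compute (11/51).
Reciprocity: 11 ≡ 3 and 51 ≡ 3 (mod 4), so (11/51) = −(51/11).
Reduce top mod 11: now compute (7/11).
Reciprocity: 7 ≡ 3 and 11 ≡ 3 (mod 4), so (7/11) = −(11/7).
Reduce top mod 7: now compute (4/7).
Pull out 2^2: since 7 ≡ 7 (mod 8), (2/7) = +1, so (2/7)^2 = +1.
Reached (1/7) = 1. Collecting the sign flips along the way, the symbol is +1.

1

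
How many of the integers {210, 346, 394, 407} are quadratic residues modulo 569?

(210/569) = -1 → non-residue.
(346/569) = -1 → non-residue.
(394/569) = +1 → QR.
(407/569) = +1 → QR.
Total quadratic residues among the 4: 2.

2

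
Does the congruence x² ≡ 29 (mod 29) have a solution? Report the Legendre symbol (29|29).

First reduce: 29 ≡ 0 (mod 29).
Top reduces to 0: gcd > 1, so the symbol is 0.

0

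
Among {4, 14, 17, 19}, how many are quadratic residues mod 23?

1

(4/23) = +1 → QR.
(14/23) = -1 → non-residue.
(17/23) = -1 → non-residue.
(19/23) = -1 → non-residue.
Total quadratic residues among the 4: 1.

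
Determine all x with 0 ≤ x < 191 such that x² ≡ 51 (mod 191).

54, 137

Since 191 ≡ 3 (mod 4), a square root of 51 is 51^((191+1)/4) = 51^48 mod 191.
Repeated squaring: 51^2≡118, 51^4≡172, 51^8≡170, 51^16≡59, 51^32≡43 (mod 191).
51^48 = 51^(32+16) ≡ 54 (mod 191).
Check: 54² = 2916 ≡ 51 (mod 191). The two roots are 54 and 137.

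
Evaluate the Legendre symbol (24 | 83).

-1

Euler's criterion: (24/83) ≡ 24^41 (mod 83).
24^2 ≡ 78 (mod 83)
24^4 ≡ 25 (mod 83)
24^8 ≡ 44 (mod 83)
24^16 ≡ 27 (mod 83)
24^32 ≡ 65 (mod 83)
24^41 = 24^(32+8+1) ≡ 82 (mod 83).
Result is 82 ≡ −1, so (24/83) = −1.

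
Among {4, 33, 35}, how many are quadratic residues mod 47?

1

(4/47) = +1 → QR.
(33/47) = -1 → non-residue.
(35/47) = -1 → non-residue.
Total quadratic residues among the 3: 1.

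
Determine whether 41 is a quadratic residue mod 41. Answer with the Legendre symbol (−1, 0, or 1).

0

First reduce: 41 ≡ 0 (mod 41).
Top reduces to 0: gcd > 1, so the symbol is 0.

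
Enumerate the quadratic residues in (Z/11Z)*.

1 3 4 5 9

Square k = 1,…,5 (k and 11−k give the same square):
1²=1, 2²=4, 3²=9, 4²≡5, 5²≡3 (mod 11).
So the quadratic residues mod 11 are {1, 3, 4, 5, 9}.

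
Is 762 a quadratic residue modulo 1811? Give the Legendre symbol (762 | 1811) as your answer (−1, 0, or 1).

-1

Pull out 2: since 1811 ≡ 3 (mod 8), (2/1811) = -1.
Reciprocity: 381 ≡ 1 and 1811 ≡ 3 (mod 4), so (381/1811) = +(1811/381).
Reduce top mod 381: now compute (287/381).
Reciprocity: 287 ≡ 3 and 381 ≡ 1 (mod 4), so (287/381) = +(381/287).
Reduce top mod 287: now compute (94/287).
Pull out 2: since 287 ≡ 7 (mod 8), (2/287) = +1.
Reciprocity: 47 ≡ 3 and 287 ≡ 3 (mod 4), so (47/287) = −(287/47).
Reduce top mod 47: now compute (5/47).
Reciprocity: 5 ≡ 1 and 47 ≡ 3 (mod 4), so (5/47) = +(47/5).
Reduce top mod 5: now compute (2/5).
Pull out 2: since 5 ≡ 5 (mod 8), (2/5) = -1.
Reached (1/5) = 1. Collecting the sign flips along the way, the symbol is -1.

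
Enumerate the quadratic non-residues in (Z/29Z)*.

Square k = 1,…,14 (k and 29−k give the same square):
1²=1, 2²=4, 3²=9, 4²=16, 5²=25, 6²≡7, 7²≡20, 8²≡6, 9²≡23, 10²≡13, 11²≡5, 12²≡28, 13²≡24, 14²≡22 (mod 29).
The residues are {1, 4, 5, 6, 7, 9, 13, 16, 20, 22, 23, 24, 25, 28}; the non-residues are the remaining 14 nonzero classes.

2, 3, 8, 10, 11, 12, 14, 15, 17, 18, 19, 21, 26, 27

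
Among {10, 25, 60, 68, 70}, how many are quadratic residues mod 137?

(10/137) = -1 → non-residue.
(25/137) = +1 → QR.
(60/137) = +1 → QR.
(68/137) = +1 → QR.
(70/137) = -1 → non-residue.
Total quadratic residues among the 5: 3.

3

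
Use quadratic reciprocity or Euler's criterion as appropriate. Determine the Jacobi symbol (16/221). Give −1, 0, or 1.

Pull out 2^4: since 221 ≡ 5 (mod 8), (2/221) = -1, so (2/221)^4 = +1.
Reached (1/221) = 1. Collecting the sign flips along the way, the symbol is +1.

1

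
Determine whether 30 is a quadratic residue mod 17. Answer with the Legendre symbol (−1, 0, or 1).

Euler's criterion: (30/17) ≡ 13^8 (mod 17).
13^2 ≡ 16 (mod 17)
13^4 ≡ 1 (mod 17)
13^8 ≡ 1 (mod 17)
13^8 = 13^(8) ≡ 1 (mod 17).
Result is 1, so (30/17) = 1.

1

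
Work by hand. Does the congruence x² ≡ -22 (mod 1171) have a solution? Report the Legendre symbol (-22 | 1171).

First reduce: -22 ≡ 1149 (mod 1171).
Reciprocity: 1149 ≡ 1 and 1171 ≡ 3 (mod 4), so (1149/1171) = +(1171/1149).
Reduce top mod 1149: now compute (22/1149).
Pull out 2: since 1149 ≡ 5 (mod 8), (2/1149) = -1.
Reciprocity: 11 ≡ 3 and 1149 ≡ 1 (mod 4), so (11/1149) = +(1149/11).
Reduce top mod 11: now compute (5/11).
Reciprocity: 5 ≡ 1 and 11 ≡ 3 (mod 4), so (5/11) = +(11/5).
Reduce top mod 5: now compute (1/5).
Reached (1/5) = 1. Collecting the sign flips along the way, the symbol is -1.

-1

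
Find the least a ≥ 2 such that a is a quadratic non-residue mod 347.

2

(2/347) = −1, so 2 is the smallest positive non-residue mod 347.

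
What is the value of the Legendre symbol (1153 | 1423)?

-1

Reciprocity: 1153 ≡ 1 and 1423 ≡ 3 (mod 4), so (1153/1423) = +(1423/1153).
Reduce top mod 1153: now compute (270/1153).
Pull out 2: since 1153 ≡ 1 (mod 8), (2/1153) = +1.
Reciprocity: 135 ≡ 3 and 1153 ≡ 1 (mod 4), so (135/1153) = +(1153/135).
Reduce top mod 135: now compute (73/135).
Reciprocity: 73 ≡ 1 and 135 ≡ 3 (mod 4), so (73/135) = +(135/73).
Reduce top mod 73: now compute (62/73).
Pull out 2: since 73 ≡ 1 (mod 8), (2/73) = +1.
Reciprocity: 31 ≡ 3 and 73 ≡ 1 (mod 4), so (31/73) = +(73/31).
Reduce top mod 31: now compute (11/31).
Reciprocity: 11 ≡ 3 and 31 ≡ 3 (mod 4), so (11/31) = −(31/11).
Reduce top mod 11: now compute (9/11).
Reciprocity: 9 ≡ 1 and 11 ≡ 3 (mod 4), so (9/11) = +(11/9).
Reduce top mod 9: now compute (2/9).
Pull out 2: since 9 ≡ 1 (mod 8), (2/9) = +1.
Reached (1/9) = 1. Collecting the sign flips along the way, the symbol is -1.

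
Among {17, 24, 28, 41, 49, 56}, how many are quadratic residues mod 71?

2

(17/71) = -1 → non-residue.
(24/71) = +1 → QR.
(28/71) = -1 → non-residue.
(41/71) = -1 → non-residue.
(49/71) = +1 → QR.
(56/71) = -1 → non-residue.
Total quadratic residues among the 6: 2.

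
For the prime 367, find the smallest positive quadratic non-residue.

3

(2/367) = +1, so 2 is a residue.
(3/367) = −1, so 3 is the smallest positive non-residue mod 367.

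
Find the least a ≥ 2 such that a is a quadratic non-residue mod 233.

3

(2/233) = +1, so 2 is a residue.
(3/233) = −1, so 3 is the smallest positive non-residue mod 233.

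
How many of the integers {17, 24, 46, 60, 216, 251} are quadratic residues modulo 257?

(17/257) = +1 → QR.
(24/257) = -1 → non-residue.
(46/257) = +1 → QR.
(60/257) = +1 → QR.
(216/257) = -1 → non-residue.
(251/257) = -1 → non-residue.
Total quadratic residues among the 6: 3.

3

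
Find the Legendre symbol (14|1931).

-1

Pull out 2: since 1931 ≡ 3 (mod 8), (2/1931) = -1.
Reciprocity: 7 ≡ 3 and 1931 ≡ 3 (mod 4), so (7/1931) = −(1931/7).
Reduce top mod 7: now compute (6/7).
Pull out 2: since 7 ≡ 7 (mod 8), (2/7) = +1.
Reciprocity: 3 ≡ 3 and 7 ≡ 3 (mod 4), so (3/7) = −(7/3).
Reduce top mod 3: now compute (1/3).
Reached (1/3) = 1. Collecting the sign flips along the way, the symbol is -1.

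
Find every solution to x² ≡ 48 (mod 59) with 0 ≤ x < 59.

Since 59 ≡ 3 (mod 4), a square root of 48 is 48^((59+1)/4) = 48^15 mod 59.
Repeated squaring: 48^2≡3, 48^4≡9, 48^8≡22 (mod 59).
48^15 = 48^(8+4+2+1) ≡ 15 (mod 59).
Check: 15² = 225 ≡ 48 (mod 59). The two roots are 15 and 44.

15, 44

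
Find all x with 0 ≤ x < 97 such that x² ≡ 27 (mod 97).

97 ≡ 1 (mod 4), so we find a root by search.
Trying successive values, 30² = 900 ≡ 27 (mod 97). The other root is 97 − 30 = 67.

30, 67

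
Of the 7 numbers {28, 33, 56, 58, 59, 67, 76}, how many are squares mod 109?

1

(28/109) = +1 → QR.
(33/109) = -1 → non-residue.
(56/109) = -1 → non-residue.
(58/109) = -1 → non-residue.
(59/109) = -1 → non-residue.
(67/109) = -1 → non-residue.
(76/109) = -1 → non-residue.
Total quadratic residues among the 7: 1.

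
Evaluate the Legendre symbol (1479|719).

First reduce: 1479 ≡ 41 (mod 719).
Reciprocity: 41 ≡ 1 and 719 ≡ 3 (mod 4), so (41/719) = +(719/41).
Reduce top mod 41: now compute (22/41).
Pull out 2: since 41 ≡ 1 (mod 8), (2/41) = +1.
Reciprocity: 11 ≡ 3 and 41 ≡ 1 (mod 4), so (11/41) = +(41/11).
Reduce top mod 11: now compute (8/11).
Pull out 2^3: since 11 ≡ 3 (mod 8), (2/11) = -1, so (2/11)^3 = -1.
Reached (1/11) = 1. Collecting the sign flips along the way, the symbol is -1.

-1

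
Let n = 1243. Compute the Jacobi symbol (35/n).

Reciprocity: 35 ≡ 3 and 1243 ≡ 3 (mod 4), so (35/1243) = −(1243/35).
Reduce top mod 35: now compute (18/35).
Pull out 2: since 35 ≡ 3 (mod 8), (2/35) = -1.
Reciprocity: 9 ≡ 1 and 35 ≡ 3 (mod 4), so (9/35) = +(35/9).
Reduce top mod 9: now compute (8/9).
Pull out 2^3: since 9 ≡ 1 (mod 8), (2/9) = +1, so (2/9)^3 = +1.
Reached (1/9) = 1. Collecting the sign flips along the way, the symbol is +1.

1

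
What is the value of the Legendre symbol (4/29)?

1

Pull out 2^2: since 29 ≡ 5 (mod 8), (2/29) = -1, so (2/29)^2 = +1.
Reached (1/29) = 1. Collecting the sign flips along the way, the symbol is +1.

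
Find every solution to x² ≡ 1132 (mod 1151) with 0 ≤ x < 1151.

Since 1151 ≡ 3 (mod 4), a square root of 1132 is 1132^((1151+1)/4) = 1132^288 mod 1151.
Repeated squaring: 1132^2≡361, 1132^4≡258, 1132^8≡957, 1132^16≡804, 1132^32≡705, 1132^64≡944, 1132^128≡262, 1132^256≡735 (mod 1151).
1132^288 = 1132^(256+32) ≡ 225 (mod 1151).
Check: 225² = 50625 ≡ 1132 (mod 1151). The two roots are 225 and 926.

225, 926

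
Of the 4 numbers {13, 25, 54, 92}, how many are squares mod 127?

2

(13/127) = +1 → QR.
(25/127) = +1 → QR.
(54/127) = -1 → non-residue.
(92/127) = -1 → non-residue.
Total quadratic residues among the 4: 2.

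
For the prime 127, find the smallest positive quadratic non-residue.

3

(2/127) = +1, so 2 is a residue.
(3/127) = −1, so 3 is the smallest positive non-residue mod 127.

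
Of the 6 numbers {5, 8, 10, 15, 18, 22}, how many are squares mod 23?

(5/23) = -1 → non-residue.
(8/23) = +1 → QR.
(10/23) = -1 → non-residue.
(15/23) = -1 → non-residue.
(18/23) = +1 → QR.
(22/23) = -1 → non-residue.
Total quadratic residues among the 6: 2.

2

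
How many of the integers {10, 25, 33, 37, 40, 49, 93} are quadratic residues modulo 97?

(10/97) = -1 → non-residue.
(25/97) = +1 → QR.
(33/97) = +1 → QR.
(37/97) = -1 → non-residue.
(40/97) = -1 → non-residue.
(49/97) = +1 → QR.
(93/97) = +1 → QR.
Total quadratic residues among the 7: 4.

4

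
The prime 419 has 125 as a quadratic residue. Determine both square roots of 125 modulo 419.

205, 214

Since 419 ≡ 3 (mod 4), a square root of 125 is 125^((419+1)/4) = 125^105 mod 419.
Repeated squaring: 125^2≡122, 125^4≡219, 125^8≡195, 125^16≡315, 125^32≡341, 125^64≡218 (mod 419).
125^105 = 125^(64+32+8+1) ≡ 205 (mod 419).
Check: 205² = 42025 ≡ 125 (mod 419). The two roots are 205 and 214.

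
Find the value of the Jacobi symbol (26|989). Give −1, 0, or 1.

-1

Pull out 2: since 989 ≡ 5 (mod 8), (2/989) = -1.
Reciprocity: 13 ≡ 1 and 989 ≡ 1 (mod 4), so (13/989) = +(989/13).
Reduce top mod 13: now compute (1/13).
Reached (1/13) = 1. Collecting the sign flips along the way, the symbol is -1.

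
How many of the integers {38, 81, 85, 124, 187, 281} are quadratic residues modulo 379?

(38/379) = -1 → non-residue.
(81/379) = +1 → QR.
(85/379) = -1 → non-residue.
(124/379) = -1 → non-residue.
(187/379) = +1 → QR.
(281/379) = +1 → QR.
Total quadratic residues among the 6: 3.

3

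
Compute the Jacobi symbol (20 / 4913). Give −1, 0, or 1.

-1

Pull out 2^2: since 4913 ≡ 1 (mod 8), (2/4913) = +1, so (2/4913)^2 = +1.
Reciprocity: 5 ≡ 1 and 4913 ≡ 1 (mod 4), so (5/4913) = +(4913/5).
Reduce top mod 5: now compute (3/5).
Reciprocity: 3 ≡ 3 and 5 ≡ 1 (mod 4), so (3/5) = +(5/3).
Reduce top mod 3: now compute (2/3).
Pull out 2: since 3 ≡ 3 (mod 8), (2/3) = -1.
Reached (1/3) = 1. Collecting the sign flips along the way, the symbol is -1.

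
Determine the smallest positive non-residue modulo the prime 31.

3

(2/31) = +1, so 2 is a residue.
(3/31) = −1, so 3 is the smallest positive non-residue mod 31.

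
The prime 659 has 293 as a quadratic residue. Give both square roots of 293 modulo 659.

220, 439

Since 659 ≡ 3 (mod 4), a square root of 293 is 293^((659+1)/4) = 293^165 mod 659.
Repeated squaring: 293^2≡179, 293^4≡409, 293^8≡554, 293^16≡481, 293^32≡52, 293^64≡68, 293^128≡11 (mod 659).
293^165 = 293^(128+32+4+1) ≡ 220 (mod 659).
Check: 220² = 48400 ≡ 293 (mod 659). The two roots are 220 and 439.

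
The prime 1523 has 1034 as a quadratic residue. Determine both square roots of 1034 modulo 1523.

Since 1523 ≡ 3 (mod 4), a square root of 1034 is 1034^((1523+1)/4) = 1034^381 mod 1523.
Repeated squaring: 1034^2≡10, 1034^4≡100, 1034^8≡862, 1034^16≡1343, 1034^32≡417, 1034^64≡267, 1034^128≡1231, 1034^256≡1499 (mod 1523).
1034^381 = 1034^(256+64+32+16+8+4+1) ≡ 1430 (mod 1523).
Check: 1430² = 2044900 ≡ 1034 (mod 1523). The two roots are 93 and 1430.

93, 1430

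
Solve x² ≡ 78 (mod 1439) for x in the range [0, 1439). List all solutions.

Since 1439 ≡ 3 (mod 4), a square root of 78 is 78^((1439+1)/4) = 78^360 mod 1439.
Repeated squaring: 78^2≡328, 78^4≡1098, 78^8≡1161, 78^16≡1017, 78^32≡1087, 78^64≡150, 78^128≡915, 78^256≡1166 (mod 1439).
78^360 = 78^(256+64+32+8) ≡ 246 (mod 1439).
Check: 246² = 60516 ≡ 78 (mod 1439). The two roots are 246 and 1193.

246, 1193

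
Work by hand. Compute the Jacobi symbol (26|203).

1

Pull out 2: since 203 ≡ 3 (mod 8), (2/203) = -1.
Reciprocity: 13 ≡ 1 and 203 ≡ 3 (mod 4), so (13/203) = +(203/13).
Reduce top mod 13: now compute (8/13).
Pull out 2^3: since 13 ≡ 5 (mod 8), (2/13) = -1, so (2/13)^3 = -1.
Reached (1/13) = 1. Collecting the sign flips along the way, the symbol is +1.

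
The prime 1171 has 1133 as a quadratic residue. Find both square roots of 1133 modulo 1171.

48, 1123

Since 1171 ≡ 3 (mod 4), a square root of 1133 is 1133^((1171+1)/4) = 1133^293 mod 1171.
Repeated squaring: 1133^2≡273, 1133^4≡756, 1133^8≡88, 1133^16≡718, 1133^32≡284, 1133^64≡1028, 1133^128≡542, 1133^256≡1014 (mod 1171).
1133^293 = 1133^(256+32+4+1) ≡ 1123 (mod 1171).
Check: 1123² = 1261129 ≡ 1133 (mod 1171). The two roots are 48 and 1123.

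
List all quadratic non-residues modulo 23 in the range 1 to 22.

Square k = 1,…,11 (k and 23−k give the same square):
1²=1, 2²=4, 3²=9, 4²=16, 5²≡2, 6²≡13, 7²≡3, 8²≡18, 9²≡12, 10²≡8, 11²≡6 (mod 23).
The residues are {1, 2, 3, 4, 6, 8, 9, 12, 13, 16, 18}; the non-residues are the remaining 11 nonzero classes.

5, 7, 10, 11, 14, 15, 17, 19, 20, 21, 22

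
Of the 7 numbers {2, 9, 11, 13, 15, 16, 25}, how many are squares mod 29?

(2/29) = -1 → non-residue.
(9/29) = +1 → QR.
(11/29) = -1 → non-residue.
(13/29) = +1 → QR.
(15/29) = -1 → non-residue.
(16/29) = +1 → QR.
(25/29) = +1 → QR.
Total quadratic residues among the 7: 4.

4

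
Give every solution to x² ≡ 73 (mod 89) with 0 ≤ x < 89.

42, 47

89 ≡ 1 (mod 4), so we find a root by search.
Trying successive values, 42² = 1764 ≡ 73 (mod 89). The other root is 89 − 42 = 47.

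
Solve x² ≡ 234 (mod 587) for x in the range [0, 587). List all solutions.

Since 587 ≡ 3 (mod 4), a square root of 234 is 234^((587+1)/4) = 234^147 mod 587.
Repeated squaring: 234^2≡165, 234^4≡223, 234^8≡421, 234^16≡554, 234^32≡502, 234^64≡181, 234^128≡476 (mod 587).
234^147 = 234^(128+16+2+1) ≡ 172 (mod 587).
Check: 172² = 29584 ≡ 234 (mod 587). The two roots are 172 and 415.

172, 415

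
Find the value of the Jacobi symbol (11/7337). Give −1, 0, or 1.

0

Reciprocity: 11 ≡ 3 and 7337 ≡ 1 (mod 4), so (11/7337) = +(7337/11).
Reduce top mod 11: now compute (0/11).
Top reduces to 0: gcd > 1, so the symbol is 0.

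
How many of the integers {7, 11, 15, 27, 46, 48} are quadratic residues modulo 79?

2

(7/79) = -1 → non-residue.
(11/79) = +1 → QR.
(15/79) = -1 → non-residue.
(27/79) = -1 → non-residue.
(46/79) = +1 → QR.
(48/79) = -1 → non-residue.
Total quadratic residues among the 6: 2.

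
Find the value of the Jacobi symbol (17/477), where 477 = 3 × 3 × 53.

1

Reciprocity: 17 ≡ 1 and 477 ≡ 1 (mod 4), so (17/477) = +(477/17).
Reduce top mod 17: now compute (1/17).
Reached (1/17) = 1. Collecting the sign flips along the way, the symbol is +1.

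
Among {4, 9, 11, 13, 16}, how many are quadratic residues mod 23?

4

(4/23) = +1 → QR.
(9/23) = +1 → QR.
(11/23) = -1 → non-residue.
(13/23) = +1 → QR.
(16/23) = +1 → QR.
Total quadratic residues among the 5: 4.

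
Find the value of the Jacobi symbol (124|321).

Pull out 2^2: since 321 ≡ 1 (mod 8), (2/321) = +1, so (2/321)^2 = +1.
Reciprocity: 31 ≡ 3 and 321 ≡ 1 (mod 4), so (31/321) = +(321/31).
Reduce top mod 31: now compute (11/31).
Reciprocity: 11 ≡ 3 and 31 ≡ 3 (mod 4), so (11/31) = −(31/11).
Reduce top mod 11: now compute (9/11).
Reciprocity: 9 ≡ 1 and 11 ≡ 3 (mod 4), so (9/11) = +(11/9).
Reduce top mod 9: now compute (2/9).
Pull out 2: since 9 ≡ 1 (mod 8), (2/9) = +1.
Reached (1/9) = 1. Collecting the sign flips along the way, the symbol is -1.

-1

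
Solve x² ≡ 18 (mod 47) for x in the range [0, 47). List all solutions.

Since 47 ≡ 3 (mod 4), a square root of 18 is 18^((47+1)/4) = 18^12 mod 47.
Repeated squaring: 18^2≡42, 18^4≡25, 18^8≡14 (mod 47).
18^12 = 18^(8+4) ≡ 21 (mod 47).
Check: 21² = 441 ≡ 18 (mod 47). The two roots are 21 and 26.

21, 26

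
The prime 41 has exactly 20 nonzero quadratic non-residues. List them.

Square k = 1,…,20 (k and 41−k give the same square):
1²=1, 2²=4, 3²=9, 4²=16, 5²=25, 6²=36, 7²≡8, 8²≡23, 9²≡40, 10²≡18, 11²≡39, 12²≡21, 13²≡5, 14²≡32, 15²≡20, 16²≡10, 17²≡2, 18²≡37, 19²≡33, 20²≡31 (mod 41).
The residues are {1, 2, 4, 5, 8, 9, 10, 16, 18, 20, 21, 23, 25, 31, 32, 33, 36, 37, 39, 40}; the non-residues are the remaining 20 nonzero classes.

3,6,7,11,12,13,14,15,17,19,22,24,26,27,28,29,30,34,35,38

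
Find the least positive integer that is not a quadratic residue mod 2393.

3

(2/2393) = +1, so 2 is a residue.
(3/2393) = −1, so 3 is the smallest positive non-residue mod 2393.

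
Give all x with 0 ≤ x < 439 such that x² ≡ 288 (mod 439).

Since 439 ≡ 3 (mod 4), a square root of 288 is 288^((439+1)/4) = 288^110 mod 439.
Repeated squaring: 288^2≡412, 288^4≡290, 288^8≡251, 288^16≡224, 288^32≡130, 288^64≡218 (mod 439).
288^110 = 288^(64+32+8+4+2) ≡ 252 (mod 439).
Check: 252² = 63504 ≡ 288 (mod 439). The two roots are 187 and 252.

187, 252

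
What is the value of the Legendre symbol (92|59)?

-1

First reduce: 92 ≡ 33 (mod 59).
Reciprocity: 33 ≡ 1 and 59 ≡ 3 (mod 4), so (33/59) = +(59/33).
Reduce top mod 33: now compute (26/33).
Pull out 2: since 33 ≡ 1 (mod 8), (2/33) = +1.
Reciprocity: 13 ≡ 1 and 33 ≡ 1 (mod 4), so (13/33) = +(33/13).
Reduce top mod 13: now compute (7/13).
Reciprocity: 7 ≡ 3 and 13 ≡ 1 (mod 4), so (7/13) = +(13/7).
Reduce top mod 7: now compute (6/7).
Pull out 2: since 7 ≡ 7 (mod 8), (2/7) = +1.
Reciprocity: 3 ≡ 3 and 7 ≡ 3 (mod 4), so (3/7) = −(7/3).
Reduce top mod 3: now compute (1/3).
Reached (1/3) = 1. Collecting the sign flips along the way, the symbol is -1.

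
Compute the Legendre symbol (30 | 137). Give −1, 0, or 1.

Pull out 2: since 137 ≡ 1 (mod 8), (2/137) = +1.
Reciprocity: 15 ≡ 3 and 137 ≡ 1 (mod 4), so (15/137) = +(137/15).
Reduce top mod 15: now compute (2/15).
Pull out 2: since 15 ≡ 7 (mod 8), (2/15) = +1.
Reached (1/15) = 1. Collecting the sign flips along the way, the symbol is +1.

1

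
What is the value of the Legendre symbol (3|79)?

Euler's criterion: (3/79) ≡ 3^39 (mod 79).
3^2 ≡ 9 (mod 79)
3^4 ≡ 2 (mod 79)
3^8 ≡ 4 (mod 79)
3^16 ≡ 16 (mod 79)
3^32 ≡ 19 (mod 79)
3^39 = 3^(32+4+2+1) ≡ 78 (mod 79).
Result is 78 ≡ −1, so (3/79) = −1.

-1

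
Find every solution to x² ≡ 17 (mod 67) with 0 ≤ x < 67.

33, 34

Since 67 ≡ 3 (mod 4), a square root of 17 is 17^((67+1)/4) = 17^17 mod 67.
Repeated squaring: 17^2≡21, 17^4≡39, 17^8≡47, 17^16≡65 (mod 67).
17^17 = 17^(16+1) ≡ 33 (mod 67).
Check: 33² = 1089 ≡ 17 (mod 67). The two roots are 33 and 34.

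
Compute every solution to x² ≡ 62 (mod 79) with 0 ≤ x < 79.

33, 46

Since 79 ≡ 3 (mod 4), a square root of 62 is 62^((79+1)/4) = 62^20 mod 79.
Repeated squaring: 62^2≡52, 62^4≡18, 62^8≡8, 62^16≡64 (mod 79).
62^20 = 62^(16+4) ≡ 46 (mod 79).
Check: 46² = 2116 ≡ 62 (mod 79). The two roots are 33 and 46.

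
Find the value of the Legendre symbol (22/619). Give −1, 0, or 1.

Euler's criterion: (22/619) ≡ 22^309 (mod 619).
22^2 ≡ 484 (mod 619)
22^4 ≡ 274 (mod 619)
22^8 ≡ 177 (mod 619)
22^16 ≡ 379 (mod 619)
22^32 ≡ 33 (mod 619)
22^64 ≡ 470 (mod 619)
22^128 ≡ 536 (mod 619)
22^256 ≡ 80 (mod 619)
22^309 = 22^(256+32+16+4+1) ≡ 1 (mod 619).
Result is 1, so (22/619) = 1.

1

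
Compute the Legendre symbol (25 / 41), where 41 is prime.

1

Euler's criterion: (25/41) ≡ 25^20 (mod 41).
25^2 ≡ 10 (mod 41)
25^4 ≡ 18 (mod 41)
25^8 ≡ 37 (mod 41)
25^16 ≡ 16 (mod 41)
25^20 = 25^(16+4) ≡ 1 (mod 41).
Result is 1, so (25/41) = 1.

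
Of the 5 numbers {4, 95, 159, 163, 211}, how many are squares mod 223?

(4/223) = +1 → QR.
(95/223) = -1 → non-residue.
(159/223) = -1 → non-residue.
(163/223) = -1 → non-residue.
(211/223) = +1 → QR.
Total quadratic residues among the 5: 2.

2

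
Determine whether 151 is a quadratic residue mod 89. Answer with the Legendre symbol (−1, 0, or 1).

Euler's criterion: (151/89) ≡ 62^44 (mod 89).
62^2 ≡ 17 (mod 89)
62^4 ≡ 22 (mod 89)
62^8 ≡ 39 (mod 89)
62^16 ≡ 8 (mod 89)
62^32 ≡ 64 (mod 89)
62^44 = 62^(32+8+4) ≡ 88 (mod 89).
Result is 88 ≡ −1, so (151/89) = −1.

-1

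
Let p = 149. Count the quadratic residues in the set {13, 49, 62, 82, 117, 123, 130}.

(13/149) = -1 → non-residue.
(49/149) = +1 → QR.
(62/149) = -1 → non-residue.
(82/149) = +1 → QR.
(117/149) = -1 → non-residue.
(123/149) = +1 → QR.
(130/149) = +1 → QR.
Total quadratic residues among the 7: 4.

4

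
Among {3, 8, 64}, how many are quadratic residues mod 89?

2

(3/89) = -1 → non-residue.
(8/89) = +1 → QR.
(64/89) = +1 → QR.
Total quadratic residues among the 3: 2.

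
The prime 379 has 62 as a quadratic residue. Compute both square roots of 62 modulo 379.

21, 358

Since 379 ≡ 3 (mod 4), a square root of 62 is 62^((379+1)/4) = 62^95 mod 379.
Repeated squaring: 62^2≡54, 62^4≡263, 62^8≡191, 62^16≡97, 62^32≡313, 62^64≡187 (mod 379).
62^95 = 62^(64+16+8+4+2+1) ≡ 21 (mod 379).
Check: 21² = 441 ≡ 62 (mod 379). The two roots are 21 and 358.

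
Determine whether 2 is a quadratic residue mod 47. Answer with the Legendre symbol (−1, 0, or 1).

Pull out 2: since 47 ≡ 7 (mod 8), (2/47) = +1.
Reached (1/47) = 1. Collecting the sign flips along the way, the symbol is +1.

1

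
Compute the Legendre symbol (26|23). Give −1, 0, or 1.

1

First reduce: 26 ≡ 3 (mod 23).
Reciprocity: 3 ≡ 3 and 23 ≡ 3 (mod 4), so (3/23) = −(23/3).
Reduce top mod 3: now compute (2/3).
Pull out 2: since 3 ≡ 3 (mod 8), (2/3) = -1.
Reached (1/3) = 1. Collecting the sign flips along the way, the symbol is +1.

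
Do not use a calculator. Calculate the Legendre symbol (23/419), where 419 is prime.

Euler's criterion: (23/419) ≡ 23^209 (mod 419).
23^2 ≡ 110 (mod 419)
23^4 ≡ 368 (mod 419)
23^8 ≡ 87 (mod 419)
23^16 ≡ 27 (mod 419)
23^32 ≡ 310 (mod 419)
23^64 ≡ 149 (mod 419)
23^128 ≡ 413 (mod 419)
23^209 = 23^(128+64+16+1) ≡ 1 (mod 419).
Result is 1, so (23/419) = 1.

1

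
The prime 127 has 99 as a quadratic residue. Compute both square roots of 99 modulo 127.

Since 127 ≡ 3 (mod 4), a square root of 99 is 99^((127+1)/4) = 99^32 mod 127.
Repeated squaring: 99^2≡22, 99^4≡103, 99^8≡68, 99^16≡52, 99^32≡37 (mod 127).
99^32 = 99^(32) ≡ 37 (mod 127).
Check: 37² = 1369 ≡ 99 (mod 127). The two roots are 37 and 90.

37, 90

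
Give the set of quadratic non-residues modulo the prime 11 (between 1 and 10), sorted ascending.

2, 6, 7, 8, 10

Square k = 1,…,5 (k and 11−k give the same square):
1²=1, 2²=4, 3²=9, 4²≡5, 5²≡3 (mod 11).
The residues are {1, 3, 4, 5, 9}; the non-residues are the remaining 5 nonzero classes.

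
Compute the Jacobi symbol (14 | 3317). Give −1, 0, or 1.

Pull out 2: since 3317 ≡ 5 (mod 8), (2/3317) = -1.
Reciprocity: 7 ≡ 3 and 3317 ≡ 1 (mod 4), so (7/3317) = +(3317/7).
Reduce top mod 7: now compute (6/7).
Pull out 2: since 7 ≡ 7 (mod 8), (2/7) = +1.
Reciprocity: 3 ≡ 3 and 7 ≡ 3 (mod 4), so (3/7) = −(7/3).
Reduce top mod 3: now compute (1/3).
Reached (1/3) = 1. Collecting the sign flips along the way, the symbol is +1.

1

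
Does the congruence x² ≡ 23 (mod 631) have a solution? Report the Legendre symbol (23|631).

1

Euler's criterion: (23/631) ≡ 23^315 (mod 631).
23^2 ≡ 529 (mod 631)
23^4 ≡ 308 (mod 631)
23^8 ≡ 214 (mod 631)
23^16 ≡ 364 (mod 631)
23^32 ≡ 617 (mod 631)
23^64 ≡ 196 (mod 631)
23^128 ≡ 556 (mod 631)
23^256 ≡ 577 (mod 631)
23^315 = 23^(256+32+16+8+2+1) ≡ 1 (mod 631).
Result is 1, so (23/631) = 1.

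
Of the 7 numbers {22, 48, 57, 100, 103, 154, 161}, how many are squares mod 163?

(22/163) = +1 → QR.
(48/163) = -1 → non-residue.
(57/163) = +1 → QR.
(100/163) = +1 → QR.
(103/163) = -1 → non-residue.
(154/163) = -1 → non-residue.
(161/163) = +1 → QR.
Total quadratic residues among the 7: 4.

4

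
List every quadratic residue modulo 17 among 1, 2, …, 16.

Square k = 1,…,8 (k and 17−k give the same square):
1²=1, 2²=4, 3²=9, 4²=16, 5²≡8, 6²≡2, 7²≡15, 8²≡13 (mod 17).
So the quadratic residues mod 17 are {1, 2, 4, 8, 9, 13, 15, 16}.

1,2,4,8,9,13,15,16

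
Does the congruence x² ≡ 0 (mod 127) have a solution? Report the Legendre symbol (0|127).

Top reduces to 0: gcd > 1, so the symbol is 0.

0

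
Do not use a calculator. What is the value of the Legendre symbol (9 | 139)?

Reciprocity: 9 ≡ 1 and 139 ≡ 3 (mod 4), so (9/139) = +(139/9).
Reduce top mod 9: now compute (4/9).
Pull out 2^2: since 9 ≡ 1 (mod 8), (2/9) = +1, so (2/9)^2 = +1.
Reached (1/9) = 1. Collecting the sign flips along the way, the symbol is +1.

1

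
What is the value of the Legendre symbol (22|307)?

Pull out 2: since 307 ≡ 3 (mod 8), (2/307) = -1.
Reciprocity: 11 ≡ 3 and 307 ≡ 3 (mod 4), so (11/307) = −(307/11).
Reduce top mod 11: now compute (10/11).
Pull out 2: since 11 ≡ 3 (mod 8), (2/11) = -1.
Reciprocity: 5 ≡ 1 and 11 ≡ 3 (mod 4), so (5/11) = +(11/5).
Reduce top mod 5: now compute (1/5).
Reached (1/5) = 1. Collecting the sign flips along the way, the symbol is -1.

-1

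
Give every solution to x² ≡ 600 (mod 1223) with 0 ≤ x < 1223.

Since 1223 ≡ 3 (mod 4), a square root of 600 is 600^((1223+1)/4) = 600^306 mod 1223.
Repeated squaring: 600^2≡438, 600^4≡1056, 600^8≡983, 600^16≡119, 600^32≡708, 600^64≡1057, 600^128≡650, 600^256≡565 (mod 1223).
600^306 = 600^(256+32+16+2) ≡ 241 (mod 1223).
Check: 241² = 58081 ≡ 600 (mod 1223). The two roots are 241 and 982.

241, 982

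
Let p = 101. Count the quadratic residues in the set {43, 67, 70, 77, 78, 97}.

(43/101) = +1 → QR.
(67/101) = -1 → non-residue.
(70/101) = +1 → QR.
(77/101) = +1 → QR.
(78/101) = +1 → QR.
(97/101) = +1 → QR.
Total quadratic residues among the 6: 5.

5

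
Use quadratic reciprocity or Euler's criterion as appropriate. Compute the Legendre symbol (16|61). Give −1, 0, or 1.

Pull out 2^4: since 61 ≡ 5 (mod 8), (2/61) = -1, so (2/61)^4 = +1.
Reached (1/61) = 1. Collecting the sign flips along the way, the symbol is +1.

1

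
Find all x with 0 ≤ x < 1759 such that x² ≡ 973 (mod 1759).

Since 1759 ≡ 3 (mod 4), a square root of 973 is 973^((1759+1)/4) = 973^440 mod 1759.
Repeated squaring: 973^2≡387, 973^4≡254, 973^8≡1192, 973^16≡1351, 973^32≡1118, 973^64≡1034, 973^128≡1443, 973^256≡1352 (mod 1759).
973^440 = 973^(256+128+32+16+8) ≡ 228 (mod 1759).
Check: 228² = 51984 ≡ 973 (mod 1759). The two roots are 228 and 1531.

228, 1531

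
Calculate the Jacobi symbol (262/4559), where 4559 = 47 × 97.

Pull out 2: since 4559 ≡ 7 (mod 8), (2/4559) = +1.
Reciprocity: 131 ≡ 3 and 4559 ≡ 3 (mod 4), so (131/4559) = −(4559/131).
Reduce top mod 131: now compute (105/131).
Reciprocity: 105 ≡ 1 and 131 ≡ 3 (mod 4), so (105/131) = +(131/105).
Reduce top mod 105: now compute (26/105).
Pull out 2: since 105 ≡ 1 (mod 8), (2/105) = +1.
Reciprocity: 13 ≡ 1 and 105 ≡ 1 (mod 4), so (13/105) = +(105/13).
Reduce top mod 13: now compute (1/13).
Reached (1/13) = 1. Collecting the sign flips along the way, the symbol is -1.

-1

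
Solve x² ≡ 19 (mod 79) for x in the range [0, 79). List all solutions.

Since 79 ≡ 3 (mod 4), a square root of 19 is 19^((79+1)/4) = 19^20 mod 79.
Repeated squaring: 19^2≡45, 19^4≡50, 19^8≡51, 19^16≡73 (mod 79).
19^20 = 19^(16+4) ≡ 16 (mod 79).
Check: 16² = 256 ≡ 19 (mod 79). The two roots are 16 and 63.

16, 63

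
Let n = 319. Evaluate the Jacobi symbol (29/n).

0

Reciprocity: 29 ≡ 1 and 319 ≡ 3 (mod 4), so (29/319) = +(319/29).
Reduce top mod 29: now compute (0/29).
Top reduces to 0: gcd > 1, so the symbol is 0.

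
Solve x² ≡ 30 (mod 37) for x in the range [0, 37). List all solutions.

17, 20

37 ≡ 1 (mod 4), so we find a root by search.
Trying successive values, 17² = 289 ≡ 30 (mod 37). The other root is 37 − 17 = 20.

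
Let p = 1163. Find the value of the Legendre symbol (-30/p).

-1

First reduce: -30 ≡ 1133 (mod 1163).
Reciprocity: 1133 ≡ 1 and 1163 ≡ 3 (mod 4), so (1133/1163) = +(1163/1133).
Reduce top mod 1133: now compute (30/1133).
Pull out 2: since 1133 ≡ 5 (mod 8), (2/1133) = -1.
Reciprocity: 15 ≡ 3 and 1133 ≡ 1 (mod 4), so (15/1133) = +(1133/15).
Reduce top mod 15: now compute (8/15).
Pull out 2^3: since 15 ≡ 7 (mod 8), (2/15) = +1, so (2/15)^3 = +1.
Reached (1/15) = 1. Collecting the sign flips along the way, the symbol is -1.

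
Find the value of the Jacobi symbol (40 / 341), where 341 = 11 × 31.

-1

Pull out 2^3: since 341 ≡ 5 (mod 8), (2/341) = -1, so (2/341)^3 = -1.
Reciprocity: 5 ≡ 1 and 341 ≡ 1 (mod 4), so (5/341) = +(341/5).
Reduce top mod 5: now compute (1/5).
Reached (1/5) = 1. Collecting the sign flips along the way, the symbol is -1.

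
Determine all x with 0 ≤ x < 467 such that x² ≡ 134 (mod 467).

185, 282

Since 467 ≡ 3 (mod 4), a square root of 134 is 134^((467+1)/4) = 134^117 mod 467.
Repeated squaring: 134^2≡210, 134^4≡202, 134^8≡175, 134^16≡270, 134^32≡48, 134^64≡436 (mod 467).
134^117 = 134^(64+32+16+4+1) ≡ 185 (mod 467).
Check: 185² = 34225 ≡ 134 (mod 467). The two roots are 185 and 282.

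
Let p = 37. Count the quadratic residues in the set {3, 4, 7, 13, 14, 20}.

(3/37) = +1 → QR.
(4/37) = +1 → QR.
(7/37) = +1 → QR.
(13/37) = -1 → non-residue.
(14/37) = -1 → non-residue.
(20/37) = -1 → non-residue.
Total quadratic residues among the 6: 3.

3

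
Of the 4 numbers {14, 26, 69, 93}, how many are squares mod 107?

(14/107) = +1 → QR.
(26/107) = -1 → non-residue.
(69/107) = +1 → QR.
(93/107) = -1 → non-residue.
Total quadratic residues among the 4: 2.

2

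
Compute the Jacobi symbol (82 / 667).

1

Pull out 2: since 667 ≡ 3 (mod 8), (2/667) = -1.
Reciprocity: 41 ≡ 1 and 667 ≡ 3 (mod 4), so (41/667) = +(667/41).
Reduce top mod 41: now compute (11/41).
Reciprocity: 11 ≡ 3 and 41 ≡ 1 (mod 4), so (11/41) = +(41/11).
Reduce top mod 11: now compute (8/11).
Pull out 2^3: since 11 ≡ 3 (mod 8), (2/11) = -1, so (2/11)^3 = -1.
Reached (1/11) = 1. Collecting the sign flips along the way, the symbol is +1.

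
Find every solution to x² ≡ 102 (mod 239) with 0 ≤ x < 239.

113, 126

Since 239 ≡ 3 (mod 4), a square root of 102 is 102^((239+1)/4) = 102^60 mod 239.
Repeated squaring: 102^2≡127, 102^4≡116, 102^8≡72, 102^16≡165, 102^32≡218 (mod 239).
102^60 = 102^(32+16+8+4) ≡ 113 (mod 239).
Check: 113² = 12769 ≡ 102 (mod 239). The two roots are 113 and 126.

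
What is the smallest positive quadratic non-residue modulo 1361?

(2/1361) = +1, so 2 is a residue.
(3/1361) = −1, so 3 is the smallest positive non-residue mod 1361.

3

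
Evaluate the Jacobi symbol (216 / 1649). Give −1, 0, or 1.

-1

Pull out 2^3: since 1649 ≡ 1 (mod 8), (2/1649) = +1, so (2/1649)^3 = +1.
Reciprocity: 27 ≡ 3 and 1649 ≡ 1 (mod 4), so (27/1649) = +(1649/27).
Reduce top mod 27: now compute (2/27).
Pull out 2: since 27 ≡ 3 (mod 8), (2/27) = -1.
Reached (1/27) = 1. Collecting the sign flips along the way, the symbol is -1.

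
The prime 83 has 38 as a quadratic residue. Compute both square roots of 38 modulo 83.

11, 72

Since 83 ≡ 3 (mod 4), a square root of 38 is 38^((83+1)/4) = 38^21 mod 83.
Repeated squaring: 38^2≡33, 38^4≡10, 38^8≡17, 38^16≡40 (mod 83).
38^21 = 38^(16+4+1) ≡ 11 (mod 83).
Check: 11² = 121 ≡ 38 (mod 83). The two roots are 11 and 72.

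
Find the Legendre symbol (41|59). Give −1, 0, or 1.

1

Euler's criterion: (41/59) ≡ 41^29 (mod 59).
41^2 ≡ 29 (mod 59)
41^4 ≡ 15 (mod 59)
41^8 ≡ 48 (mod 59)
41^16 ≡ 3 (mod 59)
41^29 = 41^(16+8+4+1) ≡ 1 (mod 59).
Result is 1, so (41/59) = 1.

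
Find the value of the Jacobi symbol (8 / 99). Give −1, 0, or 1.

Pull out 2^3: since 99 ≡ 3 (mod 8), (2/99) = -1, so (2/99)^3 = -1.
Reached (1/99) = 1. Collecting the sign flips along the way, the symbol is -1.

-1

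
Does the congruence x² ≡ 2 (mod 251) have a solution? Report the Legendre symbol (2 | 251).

Euler's criterion: (2/251) ≡ 2^125 (mod 251).
2^2 ≡ 4 (mod 251)
2^4 ≡ 16 (mod 251)
2^8 ≡ 5 (mod 251)
2^16 ≡ 25 (mod 251)
2^32 ≡ 123 (mod 251)
2^64 ≡ 69 (mod 251)
2^125 = 2^(64+32+16+8+4+1) ≡ 250 (mod 251).
Result is 250 ≡ −1, so (2/251) = −1.

-1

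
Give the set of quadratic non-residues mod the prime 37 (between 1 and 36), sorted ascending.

Square k = 1,…,18 (k and 37−k give the same square):
1²=1, 2²=4, 3²=9, 4²=16, 5²=25, 6²=36, 7²≡12, 8²≡27, 9²≡7, 10²≡26, 11²≡10, 12²≡33, 13²≡21, 14²≡11, 15²≡3, 16²≡34, 17²≡30, 18²≡28 (mod 37).
The residues are {1, 3, 4, 7, 9, 10, 11, 12, 16, 21, 25, 26, 27, 28, 30, 33, 34, 36}; the non-residues are the remaining 18 nonzero classes.

2 5 6 8 13 14 15 17 18 19 20 22 23 24 29 31 32 35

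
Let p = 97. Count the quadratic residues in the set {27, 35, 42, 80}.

2

(27/97) = +1 → QR.
(35/97) = +1 → QR.
(42/97) = -1 → non-residue.
(80/97) = -1 → non-residue.
Total quadratic residues among the 4: 2.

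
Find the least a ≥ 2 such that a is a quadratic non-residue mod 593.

3

(2/593) = +1, so 2 is a residue.
(3/593) = −1, so 3 is the smallest positive non-residue mod 593.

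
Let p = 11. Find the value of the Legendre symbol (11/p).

0

First reduce: 11 ≡ 0 (mod 11).
Top reduces to 0: gcd > 1, so the symbol is 0.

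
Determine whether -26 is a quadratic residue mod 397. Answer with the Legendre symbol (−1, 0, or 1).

1

Euler's criterion: (-26/397) ≡ 371^198 (mod 397).
371^2 ≡ 279 (mod 397)
371^4 ≡ 29 (mod 397)
371^8 ≡ 47 (mod 397)
371^16 ≡ 224 (mod 397)
371^32 ≡ 154 (mod 397)
371^64 ≡ 293 (mod 397)
371^128 ≡ 97 (mod 397)
371^198 = 371^(128+64+4+2) ≡ 1 (mod 397).
Result is 1, so (-26/397) = 1.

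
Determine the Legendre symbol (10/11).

-1

Pull out 2: since 11 ≡ 3 (mod 8), (2/11) = -1.
Reciprocity: 5 ≡ 1 and 11 ≡ 3 (mod 4), so (5/11) = +(11/5).
Reduce top mod 5: now compute (1/5).
Reached (1/5) = 1. Collecting the sign flips along the way, the symbol is -1.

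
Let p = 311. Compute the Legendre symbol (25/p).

Reciprocity: 25 ≡ 1 and 311 ≡ 3 (mod 4), so (25/311) = +(311/25).
Reduce top mod 25: now compute (11/25).
Reciprocity: 11 ≡ 3 and 25 ≡ 1 (mod 4), so (11/25) = +(25/11).
Reduce top mod 11: now compute (3/11).
Reciprocity: 3 ≡ 3 and 11 ≡ 3 (mod 4), so (3/11) = −(11/3).
Reduce top mod 3: now compute (2/3).
Pull out 2: since 3 ≡ 3 (mod 8), (2/3) = -1.
Reached (1/3) = 1. Collecting the sign flips along the way, the symbol is +1.

1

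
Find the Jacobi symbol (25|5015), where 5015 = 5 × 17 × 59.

0

Reciprocity: 25 ≡ 1 and 5015 ≡ 3 (mod 4), so (25/5015) = +(5015/25).
Reduce top mod 25: now compute (15/25).
Reciprocity: 15 ≡ 3 and 25 ≡ 1 (mod 4), so (15/25) = +(25/15).
Reduce top mod 15: now compute (10/15).
Pull out 2: since 15 ≡ 7 (mod 8), (2/15) = +1.
Reciprocity: 5 ≡ 1 and 15 ≡ 3 (mod 4), so (5/15) = +(15/5).
Reduce top mod 5: now compute (0/5).
Top reduces to 0: gcd > 1, so the symbol is 0.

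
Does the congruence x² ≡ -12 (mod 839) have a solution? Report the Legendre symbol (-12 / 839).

First reduce: -12 ≡ 827 (mod 839).
Reciprocity: 827 ≡ 3 and 839 ≡ 3 (mod 4), so (827/839) = −(839/827).
Reduce top mod 827: now compute (12/827).
Pull out 2^2: since 827 ≡ 3 (mod 8), (2/827) = -1, so (2/827)^2 = +1.
Reciprocity: 3 ≡ 3 and 827 ≡ 3 (mod 4), so (3/827) = −(827/3).
Reduce top mod 3: now compute (2/3).
Pull out 2: since 3 ≡ 3 (mod 8), (2/3) = -1.
Reached (1/3) = 1. Collecting the sign flips along the way, the symbol is -1.

-1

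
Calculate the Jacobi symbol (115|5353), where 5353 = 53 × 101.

1

Reciprocity: 115 ≡ 3 and 5353 ≡ 1 (mod 4), so (115/5353) = +(5353/115).
Reduce top mod 115: now compute (63/115).
Reciprocity: 63 ≡ 3 and 115 ≡ 3 (mod 4), so (63/115) = −(115/63).
Reduce top mod 63: now compute (52/63).
Pull out 2^2: since 63 ≡ 7 (mod 8), (2/63) = +1, so (2/63)^2 = +1.
Reciprocity: 13 ≡ 1 and 63 ≡ 3 (mod 4), so (13/63) = +(63/13).
Reduce top mod 13: now compute (11/13).
Reciprocity: 11 ≡ 3 and 13 ≡ 1 (mod 4), so (11/13) = +(13/11).
Reduce top mod 11: now compute (2/11).
Pull out 2: since 11 ≡ 3 (mod 8), (2/11) = -1.
Reached (1/11) = 1. Collecting the sign flips along the way, the symbol is +1.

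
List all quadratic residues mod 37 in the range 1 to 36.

1,3,4,7,9,10,11,12,16,21,25,26,27,28,30,33,34,36

Square k = 1,…,18 (k and 37−k give the same square):
1²=1, 2²=4, 3²=9, 4²=16, 5²=25, 6²=36, 7²≡12, 8²≡27, 9²≡7, 10²≡26, 11²≡10, 12²≡33, 13²≡21, 14²≡11, 15²≡3, 16²≡34, 17²≡30, 18²≡28 (mod 37).
So the quadratic residues mod 37 are {1, 3, 4, 7, 9, 10, 11, 12, 16, 21, 25, 26, 27, 28, 30, 33, 34, 36}.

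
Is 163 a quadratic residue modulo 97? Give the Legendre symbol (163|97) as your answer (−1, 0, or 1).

1

First reduce: 163 ≡ 66 (mod 97).
Pull out 2: since 97 ≡ 1 (mod 8), (2/97) = +1.
Reciprocity: 33 ≡ 1 and 97 ≡ 1 (mod 4), so (33/97) = +(97/33).
Reduce top mod 33: now compute (31/33).
Reciprocity: 31 ≡ 3 and 33 ≡ 1 (mod 4), so (31/33) = +(33/31).
Reduce top mod 31: now compute (2/31).
Pull out 2: since 31 ≡ 7 (mod 8), (2/31) = +1.
Reached (1/31) = 1. Collecting the sign flips along the way, the symbol is +1.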